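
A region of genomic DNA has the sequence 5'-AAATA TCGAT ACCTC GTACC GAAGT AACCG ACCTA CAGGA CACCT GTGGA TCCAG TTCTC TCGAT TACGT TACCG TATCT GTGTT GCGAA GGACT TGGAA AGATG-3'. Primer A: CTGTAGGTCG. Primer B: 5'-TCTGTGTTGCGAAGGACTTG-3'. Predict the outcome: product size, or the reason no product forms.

Primer A (CTGTAGGTCG) has reverse complement CGACCTACAG, which matches the top strand at positions 29–38; primer A anneals to the top strand there with its 3' end pointing upstream toward position 29.
Primer B (TCTGTGTTGCGAAGGACTTG) matches the top strand directly at positions 78–97; it anneals to the bottom strand with its 3' end pointing downstream toward position 97.
The 3' ends diverge (primer A extends toward position 1, primer B toward position 105), so the primers never converge on a shared product.

No product — the primers' 3' ends point away from each other.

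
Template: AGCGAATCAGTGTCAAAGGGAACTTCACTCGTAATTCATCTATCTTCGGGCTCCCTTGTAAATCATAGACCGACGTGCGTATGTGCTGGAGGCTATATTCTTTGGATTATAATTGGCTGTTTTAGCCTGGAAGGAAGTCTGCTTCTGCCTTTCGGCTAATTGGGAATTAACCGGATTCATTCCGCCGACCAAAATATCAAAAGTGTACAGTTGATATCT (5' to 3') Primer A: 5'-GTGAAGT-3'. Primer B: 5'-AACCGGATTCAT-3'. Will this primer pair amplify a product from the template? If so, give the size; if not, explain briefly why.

Primer A (GTGAAGT) has reverse complement ACTTCAC, which matches the top strand at positions 22–28; primer A anneals to the top strand there with its 3' end pointing upstream toward position 22.
Primer B (AACCGGATTCAT) matches the top strand directly at positions 169–180; it anneals to the bottom strand with its 3' end pointing downstream toward position 180.
The 3' ends diverge (primer A extends toward position 1, primer B toward position 219), so the primers never converge on a shared product.

No product — the primers' 3' ends point away from each other.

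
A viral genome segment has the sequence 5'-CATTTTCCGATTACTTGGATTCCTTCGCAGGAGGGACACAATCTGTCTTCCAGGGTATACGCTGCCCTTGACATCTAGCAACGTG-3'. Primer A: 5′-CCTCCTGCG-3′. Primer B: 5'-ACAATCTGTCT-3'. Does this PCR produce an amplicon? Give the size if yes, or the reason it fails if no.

No product — the primers' 3' ends point away from each other.

Primer A (CCTCCTGCG) has reverse complement CGCAGGAGG, which matches the top strand at positions 26–34; primer A anneals to the top strand there with its 3' end pointing upstream toward position 26.
Primer B (ACAATCTGTCT) matches the top strand directly at positions 38–48; it anneals to the bottom strand with its 3' end pointing downstream toward position 48.
The 3' ends diverge (primer A extends toward position 1, primer B toward position 85), so the primers never converge on a shared product.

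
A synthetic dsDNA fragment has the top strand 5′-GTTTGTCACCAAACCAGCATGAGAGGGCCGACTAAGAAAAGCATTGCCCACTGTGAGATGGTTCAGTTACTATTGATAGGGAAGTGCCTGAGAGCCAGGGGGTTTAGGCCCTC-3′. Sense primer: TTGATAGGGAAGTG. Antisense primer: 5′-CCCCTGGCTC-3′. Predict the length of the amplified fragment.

Scanning the template, TTGATAGGGAAGTG occurs at positions 73–86; this primer anneals to the bottom strand there with its 3' end pointing downstream.
The reverse primer's reverse complement is GAGCCAGGGG, which matches the template at positions 92–101.
The product runs from position 73 to position 101, so its length is 101 − 73 + 1 = 29 bp.

29 bp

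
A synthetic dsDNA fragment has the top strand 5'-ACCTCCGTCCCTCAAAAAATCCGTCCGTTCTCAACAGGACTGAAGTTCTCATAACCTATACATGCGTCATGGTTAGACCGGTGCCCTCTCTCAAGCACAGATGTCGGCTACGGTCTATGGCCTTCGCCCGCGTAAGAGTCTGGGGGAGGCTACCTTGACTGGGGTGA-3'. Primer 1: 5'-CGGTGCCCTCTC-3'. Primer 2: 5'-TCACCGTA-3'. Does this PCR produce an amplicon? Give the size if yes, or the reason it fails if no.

No product — primer 2 has no binding site in the template.

Primer 2 (TCACCGTA) does not match the top strand, and its reverse complement TACGGTGA does not match either.
With no annealing site for primer 2, no amplification occurs.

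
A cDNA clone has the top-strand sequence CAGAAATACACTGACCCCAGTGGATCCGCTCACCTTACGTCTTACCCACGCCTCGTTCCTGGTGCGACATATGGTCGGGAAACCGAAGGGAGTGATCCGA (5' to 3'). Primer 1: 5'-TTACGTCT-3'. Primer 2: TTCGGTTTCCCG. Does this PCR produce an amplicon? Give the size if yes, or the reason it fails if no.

Primer 1 (TTACGTCT) matches the top strand at positions 35–42; it acts as a forward primer.
Primer 2's reverse complement is CGGGAAACCGAA, matching the top strand at positions 76–87; it acts as a reverse primer.
The 3' ends face each other across positions 35–87, giving a 53 bp product.

Yes — a 53 bp product.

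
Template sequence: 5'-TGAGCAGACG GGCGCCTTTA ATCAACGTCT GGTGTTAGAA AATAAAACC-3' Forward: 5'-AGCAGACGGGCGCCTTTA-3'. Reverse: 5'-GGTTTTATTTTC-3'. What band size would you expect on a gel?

Forward primer AGCAGACGGGCGCCTTTA is found on the top strand at positions 3–20.
Reverse complement of the reverse primer: GAAAATAAAACC. This occurs on the top strand at positions 38–49.
Product length = (reverse-primer end) − (forward-primer start) + 1 = 49 − 3 + 1 = 47 bp.

47 bp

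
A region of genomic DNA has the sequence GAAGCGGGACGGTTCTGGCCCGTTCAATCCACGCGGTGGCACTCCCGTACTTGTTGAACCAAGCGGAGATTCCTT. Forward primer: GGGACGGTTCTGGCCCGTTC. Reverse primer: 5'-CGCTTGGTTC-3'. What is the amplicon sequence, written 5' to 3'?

Scanning the template, GGGACGGTTCTGGCCCGTTC occurs at positions 6–25; this primer anneals to the bottom strand there with its 3' end pointing downstream.
Taking the reverse complement of CGCTTGGTTC gives GAACCAAGCG, found at positions 56–65 on the template; the primer anneals here to the top strand with its 3' end pointing upstream.
The product is the template from position 6 through 65 (60 bp).

5'-GGGACGGTTCTGGCCCGTTCAATCCACGCGGTGGCACTCCCGTACTTGTTGAACCAAGCG-3'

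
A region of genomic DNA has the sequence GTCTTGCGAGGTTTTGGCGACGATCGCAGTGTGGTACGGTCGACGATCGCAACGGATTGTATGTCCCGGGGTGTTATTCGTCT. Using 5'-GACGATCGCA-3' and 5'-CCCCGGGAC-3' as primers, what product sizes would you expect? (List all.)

The forward primer GACGATCGCA matches the top strand at positions 19–28, 42–51.
The reverse primer's reverse complement is GTCCCGGGG, matching at positions 63–71.
Each forward site pairs with the reverse site to give a product ending at position 71: sizes 53, 30 bp.

53 bp, 30 bp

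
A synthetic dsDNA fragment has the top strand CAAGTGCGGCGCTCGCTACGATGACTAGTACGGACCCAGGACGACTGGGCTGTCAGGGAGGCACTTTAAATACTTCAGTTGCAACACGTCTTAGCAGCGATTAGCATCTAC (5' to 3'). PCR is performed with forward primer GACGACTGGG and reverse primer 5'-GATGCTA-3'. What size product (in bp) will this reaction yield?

Scanning the template, GACGACTGGG occurs at positions 40–49; this primer anneals to the bottom strand there with its 3' end pointing downstream.
Reverse complement of the reverse primer: TAGCATC. This occurs on the top strand at positions 102–108.
The product runs from position 40 to position 108, so its length is 108 − 40 + 1 = 69 bp.

69 bp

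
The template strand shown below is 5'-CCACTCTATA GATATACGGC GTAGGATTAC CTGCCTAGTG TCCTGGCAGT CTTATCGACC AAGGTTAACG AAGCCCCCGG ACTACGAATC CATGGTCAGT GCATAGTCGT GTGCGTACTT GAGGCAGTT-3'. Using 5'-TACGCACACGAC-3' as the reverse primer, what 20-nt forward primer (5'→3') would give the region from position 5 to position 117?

The reverse primer's reverse complement GTCGTGTGCGTA matches the template at positions 106–117; the product starts at position 5.
The forward primer is identical to the top strand over positions 5–24: TCTATAGATATACGGCGTAG.

5'-TCTATAGATATACGGCGTAG-3'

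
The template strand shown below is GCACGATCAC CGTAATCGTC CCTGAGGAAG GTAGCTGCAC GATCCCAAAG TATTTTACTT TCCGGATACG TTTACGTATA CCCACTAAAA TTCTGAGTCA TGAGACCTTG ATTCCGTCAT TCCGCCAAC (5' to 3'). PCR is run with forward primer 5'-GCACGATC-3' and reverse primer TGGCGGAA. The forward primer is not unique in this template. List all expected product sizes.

127 bp, 91 bp

The forward primer GCACGATC matches the top strand at positions 1–8, 37–44.
The reverse primer's reverse complement is TTCCGCCA, matching at positions 120–127.
Each forward site pairs with the reverse site to give a product ending at position 127: sizes 127, 91 bp.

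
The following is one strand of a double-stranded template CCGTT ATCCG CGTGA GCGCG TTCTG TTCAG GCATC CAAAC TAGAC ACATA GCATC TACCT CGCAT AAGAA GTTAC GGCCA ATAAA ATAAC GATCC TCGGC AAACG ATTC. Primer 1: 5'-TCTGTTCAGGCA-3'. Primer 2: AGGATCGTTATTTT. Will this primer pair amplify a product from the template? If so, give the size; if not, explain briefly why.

Yes — a 75 bp product.

Primer 1 (TCTGTTCAGGCA) matches the top strand at positions 22–33; it acts as a forward primer.
Primer 2's reverse complement is AAAATAACGATCCT, matching the top strand at positions 83–96; it acts as a reverse primer.
The 3' ends face each other across positions 22–96, giving a 75 bp product.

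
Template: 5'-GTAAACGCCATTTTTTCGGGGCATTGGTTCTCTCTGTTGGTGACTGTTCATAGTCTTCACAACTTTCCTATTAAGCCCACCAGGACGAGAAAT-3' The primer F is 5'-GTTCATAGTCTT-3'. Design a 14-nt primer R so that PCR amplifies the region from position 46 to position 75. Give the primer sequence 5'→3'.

5'-CTTAATAGGAAAGT-3'

The product's 3' end on the top strand is position 75.
The reverse primer anneals to the top strand over positions 62–75, i.e. to ACTTTCCTATTAAG.
Its sequence written 5'→3' is the reverse complement: CTTAATAGGAAAGT.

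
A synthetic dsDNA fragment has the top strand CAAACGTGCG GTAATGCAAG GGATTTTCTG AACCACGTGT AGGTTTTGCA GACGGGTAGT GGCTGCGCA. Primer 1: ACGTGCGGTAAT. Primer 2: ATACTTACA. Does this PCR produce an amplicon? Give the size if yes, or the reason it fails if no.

No product — primer 2 has no binding site in the template.

Primer 2 (ATACTTACA) does not match the top strand, and its reverse complement TGTAAGTAT does not match either.
With no annealing site for primer 2, no amplification occurs.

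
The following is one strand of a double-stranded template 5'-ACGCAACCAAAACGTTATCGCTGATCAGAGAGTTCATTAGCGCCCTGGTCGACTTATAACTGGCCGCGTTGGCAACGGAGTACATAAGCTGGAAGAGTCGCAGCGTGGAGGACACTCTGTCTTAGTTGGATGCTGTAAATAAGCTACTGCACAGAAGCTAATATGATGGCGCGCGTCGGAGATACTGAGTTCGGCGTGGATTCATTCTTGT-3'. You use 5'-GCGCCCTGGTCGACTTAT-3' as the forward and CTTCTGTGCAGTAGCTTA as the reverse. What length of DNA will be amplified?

The forward primer matches the template at positions 40–57.
Reverse complement of the reverse primer: TAAGCTACTGCACAGAAG. This occurs on the top strand at positions 140–157.
Amplicon spans positions 40–157: 118 bp.

118 bp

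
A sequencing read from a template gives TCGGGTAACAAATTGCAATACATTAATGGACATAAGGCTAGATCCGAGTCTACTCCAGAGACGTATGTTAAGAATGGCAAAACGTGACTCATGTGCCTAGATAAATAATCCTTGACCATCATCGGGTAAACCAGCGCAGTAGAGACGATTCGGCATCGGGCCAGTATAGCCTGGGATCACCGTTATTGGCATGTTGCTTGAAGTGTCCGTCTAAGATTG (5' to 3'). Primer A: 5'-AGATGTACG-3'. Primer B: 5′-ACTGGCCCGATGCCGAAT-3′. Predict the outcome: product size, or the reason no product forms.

No product — primer A has no binding site in the template.

Primer A (AGATGTACG) does not match the top strand, and its reverse complement CGTACATCT does not match either.
With no annealing site for primer A, no amplification occurs.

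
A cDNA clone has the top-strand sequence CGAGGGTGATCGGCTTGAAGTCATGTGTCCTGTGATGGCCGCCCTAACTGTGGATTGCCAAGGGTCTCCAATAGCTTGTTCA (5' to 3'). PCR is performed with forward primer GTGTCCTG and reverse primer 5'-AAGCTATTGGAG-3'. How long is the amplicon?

Forward primer GTGTCCTG is found on the top strand at positions 25–32.
Taking the reverse complement of AAGCTATTGGAG gives CTCCAATAGCTT, found at positions 66–77 on the template; the primer anneals here to the top strand with its 3' end pointing upstream.
The product runs from position 25 to position 77, so its length is 77 − 25 + 1 = 53 bp.

53 bp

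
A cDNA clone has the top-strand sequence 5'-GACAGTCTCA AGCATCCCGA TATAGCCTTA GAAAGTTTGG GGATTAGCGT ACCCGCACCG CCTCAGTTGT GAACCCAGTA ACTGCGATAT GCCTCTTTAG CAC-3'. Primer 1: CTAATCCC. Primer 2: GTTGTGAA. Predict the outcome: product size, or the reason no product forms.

Primer 1 (CTAATCCC) has reverse complement GGGATTAG, which matches the top strand at positions 40–47; primer 1 anneals to the top strand there with its 3' end pointing upstream toward position 40.
Primer 2 (GTTGTGAA) matches the top strand directly at positions 66–73; it anneals to the bottom strand with its 3' end pointing downstream toward position 73.
The 3' ends diverge (primer 1 extends toward position 1, primer 2 toward position 103), so the primers never converge on a shared product.

No product — the primers' 3' ends point away from each other.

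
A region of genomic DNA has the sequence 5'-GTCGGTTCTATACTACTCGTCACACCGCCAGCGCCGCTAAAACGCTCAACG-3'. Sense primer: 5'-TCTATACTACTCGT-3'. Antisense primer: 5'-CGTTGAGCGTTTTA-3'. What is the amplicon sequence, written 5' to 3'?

Forward primer TCTATACTACTCGT is found on the top strand at positions 7–20.
Taking the reverse complement of CGTTGAGCGTTTTA gives TAAAACGCTCAACG, found at positions 38–51 on the template; the primer anneals here to the top strand with its 3' end pointing upstream.
The product is the template from position 7 through 51 (45 bp).

5'-TCTATACTACTCGTCACACCGCCAGCGCCGCTAAAACGCTCAACG-3'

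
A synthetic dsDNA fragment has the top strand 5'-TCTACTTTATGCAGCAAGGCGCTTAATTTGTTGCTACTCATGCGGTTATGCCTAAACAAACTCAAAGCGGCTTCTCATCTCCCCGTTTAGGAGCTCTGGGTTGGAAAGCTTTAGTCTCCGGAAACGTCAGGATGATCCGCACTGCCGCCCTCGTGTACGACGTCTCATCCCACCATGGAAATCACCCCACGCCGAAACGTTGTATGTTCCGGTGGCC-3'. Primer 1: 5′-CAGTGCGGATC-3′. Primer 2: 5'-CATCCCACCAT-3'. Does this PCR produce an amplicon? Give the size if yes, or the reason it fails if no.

Primer 1 (CAGTGCGGATC) has reverse complement GATCCGCACTG, which matches the top strand at positions 134–144; primer 1 anneals to the top strand there with its 3' end pointing upstream toward position 134.
Primer 2 (CATCCCACCAT) matches the top strand directly at positions 166–176; it anneals to the bottom strand with its 3' end pointing downstream toward position 176.
The 3' ends diverge (primer 1 extends toward position 1, primer 2 toward position 217), so the primers never converge on a shared product.

No product — the primers' 3' ends point away from each other.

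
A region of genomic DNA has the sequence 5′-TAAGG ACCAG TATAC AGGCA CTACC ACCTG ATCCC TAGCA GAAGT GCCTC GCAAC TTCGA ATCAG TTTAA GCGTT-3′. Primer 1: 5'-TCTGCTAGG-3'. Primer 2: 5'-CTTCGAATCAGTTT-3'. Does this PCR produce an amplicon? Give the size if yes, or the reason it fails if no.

No product — the primers' 3' ends point away from each other.

Primer 1 (TCTGCTAGG) has reverse complement CCTAGCAGA, which matches the top strand at positions 34–42; primer 1 anneals to the top strand there with its 3' end pointing upstream toward position 34.
Primer 2 (CTTCGAATCAGTTT) matches the top strand directly at positions 55–68; it anneals to the bottom strand with its 3' end pointing downstream toward position 68.
The 3' ends diverge (primer 1 extends toward position 1, primer 2 toward position 75), so the primers never converge on a shared product.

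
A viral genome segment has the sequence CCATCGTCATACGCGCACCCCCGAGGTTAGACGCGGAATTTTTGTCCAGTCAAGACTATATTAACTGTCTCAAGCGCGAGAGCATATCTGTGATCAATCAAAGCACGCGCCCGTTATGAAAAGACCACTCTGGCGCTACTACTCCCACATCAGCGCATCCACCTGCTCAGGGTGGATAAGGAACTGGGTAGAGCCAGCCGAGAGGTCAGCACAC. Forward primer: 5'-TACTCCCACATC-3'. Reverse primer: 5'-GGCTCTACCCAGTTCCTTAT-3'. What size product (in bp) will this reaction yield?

Forward primer TACTCCCACATC is found on the top strand at positions 140–151.
The reverse primer's reverse complement is ATAAGGAACTGGGTAGAGCC, which matches the template at positions 176–195.
Amplicon spans positions 140–195: 56 bp.

56 bp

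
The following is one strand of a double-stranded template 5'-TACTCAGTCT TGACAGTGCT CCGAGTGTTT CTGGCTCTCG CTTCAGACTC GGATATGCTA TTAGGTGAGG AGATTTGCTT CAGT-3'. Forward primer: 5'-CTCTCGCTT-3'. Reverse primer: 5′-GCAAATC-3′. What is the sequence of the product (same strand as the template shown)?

5'-CTCTCGCTTCAGACTCGGATATGCTATTAGGTGAGGAGATTTGC-3'

Forward primer CTCTCGCTT is found on the top strand at positions 35–43.
Taking the reverse complement of GCAAATC gives GATTTGC, found at positions 72–78 on the template; the primer anneals here to the top strand with its 3' end pointing upstream.
The product is the template from position 35 through 78 (44 bp).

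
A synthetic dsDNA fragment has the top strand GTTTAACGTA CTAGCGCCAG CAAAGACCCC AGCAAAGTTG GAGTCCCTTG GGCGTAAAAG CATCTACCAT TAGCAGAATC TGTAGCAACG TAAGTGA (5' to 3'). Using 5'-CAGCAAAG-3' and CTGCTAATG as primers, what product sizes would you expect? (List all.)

The forward primer CAGCAAAG matches the top strand at positions 18–25, 30–37.
The reverse primer's reverse complement is CATTAGCAG, matching at positions 68–76.
Each forward site pairs with the reverse site to give a product ending at position 76: sizes 59, 47 bp.

59 bp, 47 bp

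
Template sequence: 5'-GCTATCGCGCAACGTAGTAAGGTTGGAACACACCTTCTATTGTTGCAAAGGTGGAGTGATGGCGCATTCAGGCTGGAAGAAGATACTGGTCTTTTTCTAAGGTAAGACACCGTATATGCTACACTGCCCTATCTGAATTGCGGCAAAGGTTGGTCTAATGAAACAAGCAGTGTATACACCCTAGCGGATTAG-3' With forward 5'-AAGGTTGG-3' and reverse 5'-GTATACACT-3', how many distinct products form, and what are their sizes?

Two products: 159 bp, 32 bp

The forward primer AAGGTTGG matches the top strand at positions 19–26, 146–153.
The reverse primer's reverse complement is AGTGTATAC, matching at positions 169–177.
Each forward site pairs with the reverse site to give a product ending at position 177: sizes 159, 32 bp.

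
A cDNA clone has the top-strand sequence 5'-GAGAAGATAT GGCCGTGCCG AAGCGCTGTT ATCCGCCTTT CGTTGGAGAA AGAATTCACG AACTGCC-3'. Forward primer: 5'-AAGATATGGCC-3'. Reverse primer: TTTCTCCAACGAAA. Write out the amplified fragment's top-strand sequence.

Scanning the template, AAGATATGGCC occurs at positions 4–14; this primer anneals to the bottom strand there with its 3' end pointing downstream.
Reverse complement of the reverse primer: TTTCGTTGGAGAAA. This occurs on the top strand at positions 38–51.
The product is the template from position 4 through 51 (48 bp).

5'-AAGATATGGCCGTGCCGAAGCGCTGTTATCCGCCTTTCGTTGGAGAAA-3'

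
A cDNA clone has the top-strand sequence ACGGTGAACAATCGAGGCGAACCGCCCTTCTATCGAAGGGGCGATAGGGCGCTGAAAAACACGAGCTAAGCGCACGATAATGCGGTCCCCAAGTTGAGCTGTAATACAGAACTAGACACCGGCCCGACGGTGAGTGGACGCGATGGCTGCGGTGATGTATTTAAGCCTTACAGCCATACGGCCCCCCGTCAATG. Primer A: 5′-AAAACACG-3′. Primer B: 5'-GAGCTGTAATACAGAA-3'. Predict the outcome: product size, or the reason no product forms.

No product — both primers anneal to the same strand and extend in the same direction.

Primer A (AAAACACG) matches the top strand at positions 56–63 (3' end points downstream).
Primer B (GAGCTGTAATACAGAA) also matches the top strand directly, at positions 96–111 — its reverse complement TTCTGTATTACAGCTC is not present.
Both primers anneal to the bottom strand with 3' ends pointing the same way, so neither can prime synthesis back toward the other.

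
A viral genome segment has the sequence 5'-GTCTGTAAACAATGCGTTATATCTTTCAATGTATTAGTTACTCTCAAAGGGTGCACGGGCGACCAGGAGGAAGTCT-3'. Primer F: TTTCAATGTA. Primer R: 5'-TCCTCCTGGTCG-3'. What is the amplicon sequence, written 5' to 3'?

Scanning the template, TTTCAATGTA occurs at positions 24–33; this primer anneals to the bottom strand there with its 3' end pointing downstream.
Reverse complement of the reverse primer: CGACCAGGAGGA. This occurs on the top strand at positions 60–71.
The product is the template from position 24 through 71 (48 bp).

5'-TTTCAATGTATTAGTTACTCTCAAAGGGTGCACGGGCGACCAGGAGGA-3'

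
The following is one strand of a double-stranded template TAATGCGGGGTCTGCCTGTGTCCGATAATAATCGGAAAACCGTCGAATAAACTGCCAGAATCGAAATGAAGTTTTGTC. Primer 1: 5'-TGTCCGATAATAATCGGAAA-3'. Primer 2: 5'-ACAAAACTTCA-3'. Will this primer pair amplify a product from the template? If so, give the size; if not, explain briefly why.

Primer 1 (TGTCCGATAATAATCGGAAA) matches the top strand at positions 19–38; it acts as a forward primer.
Primer 2's reverse complement is TGAAGTTTTGT, matching the top strand at positions 67–77; it acts as a reverse primer.
The 3' ends face each other across positions 19–77, giving a 59 bp product.

Yes — a 59 bp product.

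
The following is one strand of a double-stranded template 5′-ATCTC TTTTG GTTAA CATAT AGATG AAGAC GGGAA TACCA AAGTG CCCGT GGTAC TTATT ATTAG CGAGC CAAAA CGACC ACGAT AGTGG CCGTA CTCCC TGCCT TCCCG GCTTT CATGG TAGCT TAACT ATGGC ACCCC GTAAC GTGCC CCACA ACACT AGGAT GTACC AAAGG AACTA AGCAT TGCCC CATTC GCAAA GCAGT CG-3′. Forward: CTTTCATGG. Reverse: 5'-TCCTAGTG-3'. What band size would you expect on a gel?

53 bp

Forward primer CTTTCATGG is found on the top strand at positions 112–120.
Reverse complement of the reverse primer: CACTAGGA. This occurs on the top strand at positions 157–164.
Amplicon spans positions 112–164: 53 bp.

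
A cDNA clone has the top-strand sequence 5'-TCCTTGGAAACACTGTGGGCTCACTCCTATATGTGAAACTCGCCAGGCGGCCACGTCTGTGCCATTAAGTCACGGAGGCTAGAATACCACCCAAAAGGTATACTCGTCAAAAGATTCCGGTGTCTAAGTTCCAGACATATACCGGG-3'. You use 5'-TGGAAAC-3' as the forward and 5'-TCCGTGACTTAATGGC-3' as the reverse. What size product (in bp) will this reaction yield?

Scanning the template, TGGAAAC occurs at positions 5–11; this primer anneals to the bottom strand there with its 3' end pointing downstream.
The reverse primer's reverse complement is GCCATTAAGTCACGGA, which matches the template at positions 61–76.
The product runs from position 5 to position 76, so its length is 76 − 5 + 1 = 72 bp.

72 bp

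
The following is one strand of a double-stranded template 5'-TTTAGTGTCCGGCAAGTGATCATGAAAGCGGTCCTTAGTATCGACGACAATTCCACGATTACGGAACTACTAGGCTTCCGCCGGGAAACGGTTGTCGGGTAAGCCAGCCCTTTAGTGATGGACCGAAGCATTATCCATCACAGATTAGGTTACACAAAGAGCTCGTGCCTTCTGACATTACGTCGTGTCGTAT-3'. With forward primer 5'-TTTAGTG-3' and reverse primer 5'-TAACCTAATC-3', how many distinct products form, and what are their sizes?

Two products: 152 bp, 42 bp

The forward primer TTTAGTG matches the top strand at positions 1–7, 111–117.
The reverse primer's reverse complement is GATTAGGTTA, matching at positions 143–152.
Each forward site pairs with the reverse site to give a product ending at position 152: sizes 152, 42 bp.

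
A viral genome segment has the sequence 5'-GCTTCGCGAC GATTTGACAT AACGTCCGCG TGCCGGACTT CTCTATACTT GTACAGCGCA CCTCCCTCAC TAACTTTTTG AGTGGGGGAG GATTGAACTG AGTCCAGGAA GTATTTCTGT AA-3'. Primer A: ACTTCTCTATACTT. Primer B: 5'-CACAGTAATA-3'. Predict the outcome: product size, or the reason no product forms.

No product — primer B has no binding site in the template.

Primer B (CACAGTAATA) does not match the top strand, and its reverse complement TATTACTGTG does not match either.
With no annealing site for primer B, no amplification occurs.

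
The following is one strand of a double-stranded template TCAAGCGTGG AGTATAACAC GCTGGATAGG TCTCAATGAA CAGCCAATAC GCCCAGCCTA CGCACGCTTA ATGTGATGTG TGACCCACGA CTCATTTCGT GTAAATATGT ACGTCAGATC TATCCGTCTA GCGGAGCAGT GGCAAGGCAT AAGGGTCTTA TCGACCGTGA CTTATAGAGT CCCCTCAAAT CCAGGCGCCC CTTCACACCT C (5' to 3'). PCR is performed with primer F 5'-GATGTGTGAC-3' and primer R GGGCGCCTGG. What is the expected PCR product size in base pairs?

Scanning the template, GATGTGTGAC occurs at positions 75–84; this primer anneals to the bottom strand there with its 3' end pointing downstream.
The reverse primer's reverse complement is CCAGGCGCCC, which matches the template at positions 191–200.
Amplicon spans positions 75–200: 126 bp.

126 bp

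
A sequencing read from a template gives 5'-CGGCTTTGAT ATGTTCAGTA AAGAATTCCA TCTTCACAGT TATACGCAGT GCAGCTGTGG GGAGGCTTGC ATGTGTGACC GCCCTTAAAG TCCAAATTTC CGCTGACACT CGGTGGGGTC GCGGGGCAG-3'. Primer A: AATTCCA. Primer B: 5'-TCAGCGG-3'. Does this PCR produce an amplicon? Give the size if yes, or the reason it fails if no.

Yes — an 83 bp product.

Primer A (AATTCCA) matches the top strand at positions 24–30; it acts as a forward primer.
Primer B's reverse complement is CCGCTGA, matching the top strand at positions 100–106; it acts as a reverse primer.
The 3' ends face each other across positions 24–106, giving an 83 bp product.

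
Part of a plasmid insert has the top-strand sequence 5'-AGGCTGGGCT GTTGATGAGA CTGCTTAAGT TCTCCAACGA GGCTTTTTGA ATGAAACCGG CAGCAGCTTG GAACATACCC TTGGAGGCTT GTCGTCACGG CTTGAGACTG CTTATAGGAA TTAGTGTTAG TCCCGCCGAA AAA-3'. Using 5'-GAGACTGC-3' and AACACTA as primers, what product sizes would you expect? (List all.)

112 bp, 25 bp

The forward primer GAGACTGC matches the top strand at positions 17–24, 104–111.
The reverse primer's reverse complement is TAGTGTT, matching at positions 122–128.
Each forward site pairs with the reverse site to give a product ending at position 128: sizes 112, 25 bp.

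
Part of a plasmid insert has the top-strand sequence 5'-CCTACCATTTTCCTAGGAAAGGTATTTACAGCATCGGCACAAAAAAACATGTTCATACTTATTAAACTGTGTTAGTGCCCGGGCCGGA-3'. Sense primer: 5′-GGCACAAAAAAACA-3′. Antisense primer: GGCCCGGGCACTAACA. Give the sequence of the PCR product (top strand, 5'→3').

5'-GGCACAAAAAAACATGTTCATACTTATTAAACTGTGTTAGTGCCCGGGCC-3'

The forward primer matches the template at positions 36–49.
The reverse primer's reverse complement is TGTTAGTGCCCGGGCC, which matches the template at positions 70–85.
The product is the template from position 36 through 85 (50 bp).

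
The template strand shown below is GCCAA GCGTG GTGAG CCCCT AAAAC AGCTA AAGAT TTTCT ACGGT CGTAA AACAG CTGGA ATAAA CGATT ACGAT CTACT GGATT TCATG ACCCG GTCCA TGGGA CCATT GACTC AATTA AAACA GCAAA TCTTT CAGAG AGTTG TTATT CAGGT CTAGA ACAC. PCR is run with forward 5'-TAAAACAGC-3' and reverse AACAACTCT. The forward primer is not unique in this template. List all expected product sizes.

The forward primer TAAAACAGC matches the top strand at positions 20–28, 48–56, 119–127.
The reverse primer's reverse complement is AGAGTTGTT, matching at positions 139–147.
Each forward site pairs with the reverse site to give a product ending at position 147: sizes 128, 100, 29 bp.

128 bp, 100 bp, 29 bp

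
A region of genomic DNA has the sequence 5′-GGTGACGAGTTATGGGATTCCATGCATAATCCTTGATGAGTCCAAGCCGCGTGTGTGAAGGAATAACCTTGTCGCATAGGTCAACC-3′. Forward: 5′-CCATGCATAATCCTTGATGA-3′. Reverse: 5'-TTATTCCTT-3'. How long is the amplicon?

The forward primer matches the template at positions 20–39.
Taking the reverse complement of TTATTCCTT gives AAGGAATAA, found at positions 58–66 on the template; the primer anneals here to the top strand with its 3' end pointing upstream.
Product length = (reverse-primer end) − (forward-primer start) + 1 = 66 − 20 + 1 = 47 bp.

47 bp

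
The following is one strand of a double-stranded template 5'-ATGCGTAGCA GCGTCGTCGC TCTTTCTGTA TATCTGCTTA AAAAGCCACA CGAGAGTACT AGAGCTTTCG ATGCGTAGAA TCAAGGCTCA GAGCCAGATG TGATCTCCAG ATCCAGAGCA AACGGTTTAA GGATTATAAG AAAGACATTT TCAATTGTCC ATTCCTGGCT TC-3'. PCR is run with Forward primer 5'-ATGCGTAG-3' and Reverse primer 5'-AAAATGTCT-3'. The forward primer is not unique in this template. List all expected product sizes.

The forward primer ATGCGTAG matches the top strand at positions 1–8, 71–78.
The reverse primer's reverse complement is AGACATTTT, matching at positions 143–151.
Each forward site pairs with the reverse site to give a product ending at position 151: sizes 151, 81 bp.

151 bp, 81 bp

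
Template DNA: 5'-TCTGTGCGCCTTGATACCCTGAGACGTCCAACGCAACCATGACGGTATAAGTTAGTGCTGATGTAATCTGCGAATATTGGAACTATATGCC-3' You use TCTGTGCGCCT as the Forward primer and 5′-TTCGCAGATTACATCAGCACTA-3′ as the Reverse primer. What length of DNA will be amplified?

Scanning the template, TCTGTGCGCCT occurs at positions 1–11; this primer anneals to the bottom strand there with its 3' end pointing downstream.
Taking the reverse complement of TTCGCAGATTACATCAGCACTA gives TAGTGCTGATGTAATCTGCGAA, found at positions 53–74 on the template; the primer anneals here to the top strand with its 3' end pointing upstream.
The product runs from position 1 to position 74, so its length is 74 − 1 + 1 = 74 bp.

74 bp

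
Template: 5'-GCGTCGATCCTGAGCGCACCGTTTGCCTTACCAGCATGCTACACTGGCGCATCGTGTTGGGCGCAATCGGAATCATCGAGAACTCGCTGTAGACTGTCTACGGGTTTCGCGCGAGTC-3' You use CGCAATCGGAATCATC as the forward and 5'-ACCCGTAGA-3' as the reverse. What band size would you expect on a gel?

Scanning the template, CGCAATCGGAATCATC occurs at positions 62–77; this primer anneals to the bottom strand there with its 3' end pointing downstream.
The reverse primer's reverse complement is TCTACGGGT, which matches the template at positions 97–105.
Product length = (reverse-primer end) − (forward-primer start) + 1 = 105 − 62 + 1 = 44 bp.

44 bp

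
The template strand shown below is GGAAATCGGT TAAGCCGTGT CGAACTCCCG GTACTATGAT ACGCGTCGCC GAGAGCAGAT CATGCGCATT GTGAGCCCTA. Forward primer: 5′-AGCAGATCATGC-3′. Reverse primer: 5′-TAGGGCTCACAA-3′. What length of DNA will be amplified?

Forward primer AGCAGATCATGC is found on the top strand at positions 54–65.
Taking the reverse complement of TAGGGCTCACAA gives TTGTGAGCCCTA, found at positions 69–80 on the template; the primer anneals here to the top strand with its 3' end pointing upstream.
The product runs from position 54 to position 80, so its length is 80 − 54 + 1 = 27 bp.

27 bp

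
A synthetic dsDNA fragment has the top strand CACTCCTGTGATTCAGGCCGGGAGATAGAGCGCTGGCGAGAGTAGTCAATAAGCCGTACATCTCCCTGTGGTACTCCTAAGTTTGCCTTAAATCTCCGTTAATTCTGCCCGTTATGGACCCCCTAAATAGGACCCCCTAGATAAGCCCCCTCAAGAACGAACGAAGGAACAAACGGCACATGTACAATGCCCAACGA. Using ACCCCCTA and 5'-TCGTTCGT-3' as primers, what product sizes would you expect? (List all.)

The forward primer ACCCCCTA matches the top strand at positions 118–125, 132–139.
The reverse primer's reverse complement is ACGAACGA, matching at positions 157–164.
Each forward site pairs with the reverse site to give a product ending at position 164: sizes 47, 33 bp.

47 bp, 33 bp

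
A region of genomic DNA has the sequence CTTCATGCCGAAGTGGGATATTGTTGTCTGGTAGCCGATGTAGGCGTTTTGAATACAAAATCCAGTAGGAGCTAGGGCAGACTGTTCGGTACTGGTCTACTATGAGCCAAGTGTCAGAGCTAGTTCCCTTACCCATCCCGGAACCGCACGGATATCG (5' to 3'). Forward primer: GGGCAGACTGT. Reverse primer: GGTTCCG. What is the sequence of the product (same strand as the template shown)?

5'-GGGCAGACTGTTCGGTACTGGTCTACTATGAGCCAAGTGTCAGAGCTAGTTCCCTTACCCATCCCGGAACC-3'

Scanning the template, GGGCAGACTGT occurs at positions 75–85; this primer anneals to the bottom strand there with its 3' end pointing downstream.
The reverse primer's reverse complement is CGGAACC, which matches the template at positions 139–145.
The product is the template from position 75 through 145 (71 bp).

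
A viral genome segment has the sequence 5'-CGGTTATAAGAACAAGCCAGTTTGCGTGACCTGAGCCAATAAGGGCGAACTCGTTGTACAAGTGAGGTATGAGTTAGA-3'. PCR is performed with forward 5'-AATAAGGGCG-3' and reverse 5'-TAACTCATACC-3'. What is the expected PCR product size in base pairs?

Scanning the template, AATAAGGGCG occurs at positions 38–47; this primer anneals to the bottom strand there with its 3' end pointing downstream.
Taking the reverse complement of TAACTCATACC gives GGTATGAGTTA, found at positions 66–76 on the template; the primer anneals here to the top strand with its 3' end pointing upstream.
The product runs from position 38 to position 76, so its length is 76 − 38 + 1 = 39 bp.

39 bp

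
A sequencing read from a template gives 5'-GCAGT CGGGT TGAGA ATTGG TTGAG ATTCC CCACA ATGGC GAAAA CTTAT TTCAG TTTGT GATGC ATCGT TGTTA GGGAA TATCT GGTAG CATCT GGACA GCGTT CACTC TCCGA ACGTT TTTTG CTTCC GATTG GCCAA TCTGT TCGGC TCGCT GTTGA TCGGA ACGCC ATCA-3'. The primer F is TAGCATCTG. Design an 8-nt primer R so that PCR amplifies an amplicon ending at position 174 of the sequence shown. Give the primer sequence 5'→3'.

5'-TGATGGCG-3'

The forward primer binds at positions 88–96; the product's 3' end on the top strand is position 174.
The reverse primer anneals to the top strand over positions 167–174, i.e. to CGCCATCA.
Its sequence written 5'→3' is the reverse complement: TGATGGCG.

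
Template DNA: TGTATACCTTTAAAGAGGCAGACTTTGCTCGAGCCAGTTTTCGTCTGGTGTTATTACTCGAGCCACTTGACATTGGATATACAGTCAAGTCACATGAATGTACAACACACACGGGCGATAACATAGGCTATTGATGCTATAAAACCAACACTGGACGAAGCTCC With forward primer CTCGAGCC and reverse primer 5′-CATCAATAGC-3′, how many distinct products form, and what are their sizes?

Two products: 109 bp, 80 bp

The forward primer CTCGAGCC matches the top strand at positions 28–35, 57–64.
The reverse primer's reverse complement is GCTATTGATG, matching at positions 127–136.
Each forward site pairs with the reverse site to give a product ending at position 136: sizes 109, 80 bp.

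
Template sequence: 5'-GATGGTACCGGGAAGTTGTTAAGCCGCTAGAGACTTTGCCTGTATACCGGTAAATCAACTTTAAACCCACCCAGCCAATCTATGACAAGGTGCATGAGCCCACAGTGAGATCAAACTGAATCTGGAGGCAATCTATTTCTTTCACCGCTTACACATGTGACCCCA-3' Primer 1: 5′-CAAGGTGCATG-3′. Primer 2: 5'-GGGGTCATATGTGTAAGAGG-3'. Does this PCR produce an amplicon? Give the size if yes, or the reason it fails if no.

Primer 2 (GGGGTCATATGTGTAAGAGG) does not match the top strand, and its reverse complement CCTCTTACACATATGACCCC does not match either.
With no annealing site for primer 2, no amplification occurs.

No product — primer 2 has no binding site in the template.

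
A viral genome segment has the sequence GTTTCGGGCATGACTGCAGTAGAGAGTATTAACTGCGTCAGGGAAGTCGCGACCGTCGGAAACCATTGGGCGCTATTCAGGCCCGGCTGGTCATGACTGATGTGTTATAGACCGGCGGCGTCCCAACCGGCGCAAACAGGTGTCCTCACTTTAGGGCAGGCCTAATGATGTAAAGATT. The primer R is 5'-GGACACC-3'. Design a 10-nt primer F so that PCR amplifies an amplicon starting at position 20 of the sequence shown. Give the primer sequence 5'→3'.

5'-TAGAGAGTAT-3'

The reverse primer's reverse complement GGTGTCC matches the template at positions 139–145; the product starts at position 20.
The forward primer is identical to the top strand over positions 20–29: TAGAGAGTAT.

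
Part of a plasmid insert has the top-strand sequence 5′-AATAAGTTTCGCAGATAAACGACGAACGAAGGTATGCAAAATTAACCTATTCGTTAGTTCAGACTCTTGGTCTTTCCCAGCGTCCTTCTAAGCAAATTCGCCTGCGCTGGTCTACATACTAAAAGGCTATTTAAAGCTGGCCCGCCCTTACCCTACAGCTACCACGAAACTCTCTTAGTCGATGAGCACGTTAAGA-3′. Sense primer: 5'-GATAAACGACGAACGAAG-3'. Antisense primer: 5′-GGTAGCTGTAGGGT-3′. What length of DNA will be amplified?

150 bp

Scanning the template, GATAAACGACGAACGAAG occurs at positions 14–31; this primer anneals to the bottom strand there with its 3' end pointing downstream.
Taking the reverse complement of GGTAGCTGTAGGGT gives ACCCTACAGCTACC, found at positions 150–163 on the template; the primer anneals here to the top strand with its 3' end pointing upstream.
Amplicon spans positions 14–163: 150 bp.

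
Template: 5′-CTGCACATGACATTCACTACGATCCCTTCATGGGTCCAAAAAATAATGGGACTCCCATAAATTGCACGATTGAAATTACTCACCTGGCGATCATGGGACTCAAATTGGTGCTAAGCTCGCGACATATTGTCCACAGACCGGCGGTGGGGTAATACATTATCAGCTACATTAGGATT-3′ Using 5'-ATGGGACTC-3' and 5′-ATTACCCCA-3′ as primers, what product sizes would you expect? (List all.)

108 bp, 61 bp

The forward primer ATGGGACTC matches the top strand at positions 46–54, 93–101.
The reverse primer's reverse complement is TGGGGTAAT, matching at positions 145–153.
Each forward site pairs with the reverse site to give a product ending at position 153: sizes 108, 61 bp.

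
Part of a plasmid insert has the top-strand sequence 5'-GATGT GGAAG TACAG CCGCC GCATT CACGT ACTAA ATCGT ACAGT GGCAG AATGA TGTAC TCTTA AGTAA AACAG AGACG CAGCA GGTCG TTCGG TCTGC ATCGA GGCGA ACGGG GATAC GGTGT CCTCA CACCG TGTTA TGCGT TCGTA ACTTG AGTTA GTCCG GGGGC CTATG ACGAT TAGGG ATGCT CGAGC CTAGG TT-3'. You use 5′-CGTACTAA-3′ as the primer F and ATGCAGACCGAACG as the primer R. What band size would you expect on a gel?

Forward primer CGTACTAA is found on the top strand at positions 28–35.
Taking the reverse complement of ATGCAGACCGAACG gives CGTTCGGTCTGCAT, found at positions 89–102 on the template; the primer anneals here to the top strand with its 3' end pointing upstream.
Product length = (reverse-primer end) − (forward-primer start) + 1 = 102 − 28 + 1 = 75 bp.

75 bp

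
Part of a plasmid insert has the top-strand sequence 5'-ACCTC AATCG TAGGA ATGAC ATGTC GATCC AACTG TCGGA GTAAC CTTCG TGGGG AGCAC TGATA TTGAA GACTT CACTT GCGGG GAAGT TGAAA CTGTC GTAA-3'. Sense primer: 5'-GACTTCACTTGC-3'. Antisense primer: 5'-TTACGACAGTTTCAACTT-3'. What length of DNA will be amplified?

34 bp

The forward primer matches the template at positions 71–82.
Taking the reverse complement of TTACGACAGTTTCAACTT gives AAGTTGAAACTGTCGTAA, found at positions 87–104 on the template; the primer anneals here to the top strand with its 3' end pointing upstream.
The product runs from position 71 to position 104, so its length is 104 − 71 + 1 = 34 bp.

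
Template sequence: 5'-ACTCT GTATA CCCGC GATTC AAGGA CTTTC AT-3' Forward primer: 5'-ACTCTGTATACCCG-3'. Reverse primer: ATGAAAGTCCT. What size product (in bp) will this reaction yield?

32 bp

Scanning the template, ACTCTGTATACCCG occurs at positions 1–14; this primer anneals to the bottom strand there with its 3' end pointing downstream.
Taking the reverse complement of ATGAAAGTCCT gives AGGACTTTCAT, found at positions 22–32 on the template; the primer anneals here to the top strand with its 3' end pointing upstream.
The product runs from position 1 to position 32, so its length is 32 − 1 + 1 = 32 bp.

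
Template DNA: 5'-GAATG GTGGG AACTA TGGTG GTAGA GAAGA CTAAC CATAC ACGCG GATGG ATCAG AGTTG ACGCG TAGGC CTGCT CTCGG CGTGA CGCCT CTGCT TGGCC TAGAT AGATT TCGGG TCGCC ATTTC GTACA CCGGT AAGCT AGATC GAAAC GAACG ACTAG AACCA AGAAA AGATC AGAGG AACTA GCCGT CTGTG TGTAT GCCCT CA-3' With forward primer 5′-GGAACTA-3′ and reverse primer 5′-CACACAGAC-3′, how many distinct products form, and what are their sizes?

The forward primer GGAACTA matches the top strand at positions 9–15, 179–185.
The reverse primer's reverse complement is GTCTGTGTG, matching at positions 189–197.
Each forward site pairs with the reverse site to give a product ending at position 197: sizes 189, 19 bp.

Two products: 189 bp, 19 bp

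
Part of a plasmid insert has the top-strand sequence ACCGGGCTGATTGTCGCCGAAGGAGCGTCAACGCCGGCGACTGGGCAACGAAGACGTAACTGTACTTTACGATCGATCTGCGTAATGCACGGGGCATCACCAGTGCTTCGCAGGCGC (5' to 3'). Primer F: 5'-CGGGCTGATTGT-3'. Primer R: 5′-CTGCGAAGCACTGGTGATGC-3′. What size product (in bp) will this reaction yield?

Forward primer CGGGCTGATTGT is found on the top strand at positions 3–14.
Reverse complement of the reverse primer: GCATCACCAGTGCTTCGCAG. This occurs on the top strand at positions 94–113.
The product runs from position 3 to position 113, so its length is 113 − 3 + 1 = 111 bp.

111 bp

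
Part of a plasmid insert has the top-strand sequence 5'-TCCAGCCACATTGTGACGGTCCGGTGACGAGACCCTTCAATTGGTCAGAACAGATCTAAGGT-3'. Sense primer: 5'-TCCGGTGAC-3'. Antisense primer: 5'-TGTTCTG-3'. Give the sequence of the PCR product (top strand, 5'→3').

5'-TCCGGTGACGAGACCCTTCAATTGGTCAGAACA-3'

Scanning the template, TCCGGTGAC occurs at positions 20–28; this primer anneals to the bottom strand there with its 3' end pointing downstream.
Taking the reverse complement of TGTTCTG gives CAGAACA, found at positions 46–52 on the template; the primer anneals here to the top strand with its 3' end pointing upstream.
The product is the template from position 20 through 52 (33 bp).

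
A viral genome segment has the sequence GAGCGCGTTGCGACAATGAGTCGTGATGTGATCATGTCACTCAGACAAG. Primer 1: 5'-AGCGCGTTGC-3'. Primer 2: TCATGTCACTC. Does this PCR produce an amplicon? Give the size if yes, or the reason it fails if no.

No product — both primers anneal to the same strand and extend in the same direction.

Primer 1 (AGCGCGTTGC) matches the top strand at positions 2–11 (3' end points downstream).
Primer 2 (TCATGTCACTC) also matches the top strand directly, at positions 32–42 — its reverse complement GAGTGACATGA is not present.
Both primers anneal to the bottom strand with 3' ends pointing the same way, so neither can prime synthesis back toward the other.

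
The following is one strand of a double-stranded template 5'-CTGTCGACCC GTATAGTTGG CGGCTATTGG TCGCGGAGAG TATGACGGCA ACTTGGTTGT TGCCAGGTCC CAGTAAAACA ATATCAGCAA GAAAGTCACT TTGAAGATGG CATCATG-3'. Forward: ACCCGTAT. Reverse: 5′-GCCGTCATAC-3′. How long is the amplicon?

Scanning the template, ACCCGTAT occurs at positions 7–14; this primer anneals to the bottom strand there with its 3' end pointing downstream.
Taking the reverse complement of GCCGTCATAC gives GTATGACGGC, found at positions 40–49 on the template; the primer anneals here to the top strand with its 3' end pointing upstream.
Amplicon spans positions 7–49: 43 bp.

43 bp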